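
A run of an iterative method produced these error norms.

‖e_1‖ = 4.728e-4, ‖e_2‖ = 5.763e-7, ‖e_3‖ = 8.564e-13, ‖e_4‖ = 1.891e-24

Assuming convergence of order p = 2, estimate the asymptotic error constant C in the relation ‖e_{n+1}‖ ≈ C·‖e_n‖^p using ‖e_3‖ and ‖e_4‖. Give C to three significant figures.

C ≈ ‖e_4‖ / ‖e_3‖^2
  = 1.891e-24 / (8.564e-13)^2
  = 1.891e-24 / 7.33421e-25 ≈ 2.5783

2.58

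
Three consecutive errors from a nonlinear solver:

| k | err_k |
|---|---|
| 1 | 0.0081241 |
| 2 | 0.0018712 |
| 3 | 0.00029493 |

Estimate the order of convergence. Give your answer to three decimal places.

1.258

p ≈ ln(err_3/err_2) / ln(err_2/err_1)
  = ln(0.00029493/0.0018712) / ln(0.0018712/0.0081241)
  = ln(0.157615) / ln(0.230327)
  = -1.847600 / -1.468255 ≈ 1.258365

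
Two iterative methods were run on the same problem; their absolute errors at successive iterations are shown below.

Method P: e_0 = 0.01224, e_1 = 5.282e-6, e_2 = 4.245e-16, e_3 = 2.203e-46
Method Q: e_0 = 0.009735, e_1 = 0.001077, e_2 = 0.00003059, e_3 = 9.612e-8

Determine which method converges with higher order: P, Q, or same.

Method P: p ≈ ln(2.203e-46/4.245e-16)/ln(4.245e-16/5.282e-6) ≈ 3.00.
Method Q: p ≈ ln(9.612e-8/0.00003059)/ln(0.00003059/0.001077) ≈ 1.62.
Method P has the higher order (≈3.0 vs ≈1.6).

P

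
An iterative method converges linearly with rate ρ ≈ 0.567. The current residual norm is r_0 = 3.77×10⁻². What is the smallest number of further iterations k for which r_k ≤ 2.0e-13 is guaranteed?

46

After k steps, r_k ≈ 3.77×10⁻²·0.567^k.
Need 0.567^k ≤ 2.0e-13/3.77×10⁻² = 5.30504e-12.
k ≥ ln(5.30504e-12)/ln(0.567) = -25.9624/-0.56740 = 45.757.
Smallest integer k = 46.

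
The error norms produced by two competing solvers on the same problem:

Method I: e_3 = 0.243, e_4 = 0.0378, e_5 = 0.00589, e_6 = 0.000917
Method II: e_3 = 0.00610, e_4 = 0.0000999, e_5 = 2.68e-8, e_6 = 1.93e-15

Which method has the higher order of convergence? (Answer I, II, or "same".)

Method I: p ≈ ln(0.000917/0.00589)/ln(0.00589/0.0378) ≈ 1.00.
Method II: p ≈ ln(1.93e-15/2.68e-8)/ln(2.68e-8/0.0000999) ≈ 2.00.
Method II has the higher order (≈2.0 vs ≈1.0).

II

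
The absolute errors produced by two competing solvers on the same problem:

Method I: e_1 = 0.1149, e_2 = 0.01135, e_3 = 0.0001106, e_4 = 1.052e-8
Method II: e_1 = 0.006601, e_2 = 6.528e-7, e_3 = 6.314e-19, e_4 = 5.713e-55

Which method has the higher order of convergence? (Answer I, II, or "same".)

Method I: p ≈ ln(1.052e-8/0.0001106)/ln(0.0001106/0.01135) ≈ 2.00.
Method II: p ≈ ln(5.713e-55/6.314e-19)/ln(6.314e-19/6.528e-7) ≈ 3.00.
Method II has the higher order (≈3.0 vs ≈2.0).

II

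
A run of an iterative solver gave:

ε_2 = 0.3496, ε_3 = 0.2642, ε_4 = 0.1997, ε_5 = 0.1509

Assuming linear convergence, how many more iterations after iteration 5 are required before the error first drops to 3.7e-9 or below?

63

Rate ρ ≈ ε_5/ε_4 = 0.1509/0.1997 = 0.7556.
After j more steps, ε_{5+j} ≈ 0.1509·ρ^j; need ρ^j ≤ 3.7e-9/0.1509 = 2.45195e-08.
j ≥ ln(2.45195e-08)/ln(0.7556) = -17.5238/-0.28024 = 62.531.
So 63 more iterations are needed.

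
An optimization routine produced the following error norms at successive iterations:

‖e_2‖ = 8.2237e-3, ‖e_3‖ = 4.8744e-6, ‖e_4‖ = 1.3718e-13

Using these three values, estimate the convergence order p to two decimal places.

2.34

p ≈ ln(‖e_4‖/‖e_3‖) / ln(‖e_3‖/‖e_2‖)
  = ln(1.3718e-13/4.8744e-6) / ln(4.8744e-6/8.2237e-3)
  = ln(2.8143e-08) / ln(0.000592726)
  = -17.38597 / -7.43078 ≈ 2.33972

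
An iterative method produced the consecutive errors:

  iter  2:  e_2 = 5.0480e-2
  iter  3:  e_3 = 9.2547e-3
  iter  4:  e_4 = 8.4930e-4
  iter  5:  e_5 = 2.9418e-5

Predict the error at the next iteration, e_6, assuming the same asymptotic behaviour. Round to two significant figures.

First estimate the order: p ≈ ln(e_5/e_4) / ln(e_4/e_3) = ln(2.9418e-5/8.4930e-4)/ln(8.4930e-4/9.2547e-3) = ln(0.0346379)/ln(0.0917696) ≈ 1.4079.
Then e_6 ≈ e_5·(e_5/e_4)^p = 2.9418e-5·(0.0346379)^1.4079 = 2.9418e-5·0.00878688 ≈ 2.585e-07.

2.6e-7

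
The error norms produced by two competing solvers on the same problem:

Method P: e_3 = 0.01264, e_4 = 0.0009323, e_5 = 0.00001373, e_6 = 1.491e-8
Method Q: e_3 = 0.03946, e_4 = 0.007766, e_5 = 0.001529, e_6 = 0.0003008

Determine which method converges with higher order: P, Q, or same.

Method P: p ≈ ln(1.491e-8/0.00001373)/ln(0.00001373/0.0009323) ≈ 1.62.
Method Q: p ≈ ln(0.0003008/0.001529)/ln(0.001529/0.007766) ≈ 1.00.
Method P has the higher order (≈1.6 vs ≈1.0).

P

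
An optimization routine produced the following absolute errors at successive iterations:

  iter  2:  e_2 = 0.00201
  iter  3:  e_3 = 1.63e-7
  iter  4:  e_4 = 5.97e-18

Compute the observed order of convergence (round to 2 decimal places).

2.55

p ≈ ln(e_4/e_3) / ln(e_3/e_2)
  = ln(5.97e-18/1.63e-7) / ln(1.63e-7/0.00201)
  = ln(3.66258e-11) / ln(8.10945e-05)
  = -24.03027 / -9.41990 ≈ 2.55101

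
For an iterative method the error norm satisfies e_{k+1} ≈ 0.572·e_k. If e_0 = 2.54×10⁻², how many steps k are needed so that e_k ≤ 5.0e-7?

20

After k steps, e_k ≈ 2.54×10⁻²·0.572^k.
Need 0.572^k ≤ 5.0e-7/2.54×10⁻² = 1.9685e-05.
k ≥ ln(1.9685e-05)/ln(0.572) = -10.8357/-0.55862 = 19.397.
Smallest integer k = 20.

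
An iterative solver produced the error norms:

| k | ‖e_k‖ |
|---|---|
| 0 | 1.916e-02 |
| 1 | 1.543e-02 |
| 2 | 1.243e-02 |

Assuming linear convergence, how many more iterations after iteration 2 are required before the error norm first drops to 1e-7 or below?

55

Rate ρ ≈ ‖e_2‖/‖e_1‖ = 1.243e-02/1.543e-02 = 0.8056.
After j more steps, ‖e_{2+j}‖ ≈ 1.243e-02·ρ^j; need ρ^j ≤ 1e-7/1.243e-02 = 8.04505e-06.
j ≥ ln(8.04505e-06)/ln(0.8056) = -11.7305/-0.21617 = 54.265.
So 55 more iterations are needed.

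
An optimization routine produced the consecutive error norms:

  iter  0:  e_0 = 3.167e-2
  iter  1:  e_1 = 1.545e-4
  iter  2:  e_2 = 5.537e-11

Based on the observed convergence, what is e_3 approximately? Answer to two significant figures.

First estimate the order: p ≈ ln(e_2/e_1) / ln(e_1/e_0) = ln(5.537e-11/1.545e-4)/ln(1.545e-4/3.167e-2) = ln(3.58382e-07)/ln(0.00487843) ≈ 2.7883.
Then e_3 ≈ e_2·(e_2/e_1)^p = 5.537e-11·(3.58382e-07)^2.7883 = 5.537e-11·1.06557e-18 ≈ 5.9e-29.

5.9e-29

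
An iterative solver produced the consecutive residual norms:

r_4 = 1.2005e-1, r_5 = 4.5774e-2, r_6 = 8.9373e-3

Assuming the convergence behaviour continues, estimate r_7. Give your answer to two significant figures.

5.6e-4

First estimate the order: p ≈ ln(r_6/r_5) / ln(r_5/r_4) = ln(8.9373e-3/4.5774e-2)/ln(4.5774e-2/1.2005e-1) = ln(0.195248)/ln(0.381291) ≈ 1.6941.
Then r_7 ≈ r_6·(r_6/r_5)^p = 8.9373e-3·(0.195248)^1.6941 = 8.9373e-3·0.0628323 ≈ 0.0005616.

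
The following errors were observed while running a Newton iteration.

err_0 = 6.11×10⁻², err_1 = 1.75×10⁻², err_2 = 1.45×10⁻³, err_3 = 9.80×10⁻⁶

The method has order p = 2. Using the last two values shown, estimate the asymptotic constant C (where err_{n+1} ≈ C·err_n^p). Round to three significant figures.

4.66

C ≈ err_3 / err_2^2
  = 9.80×10⁻⁶ / (1.45×10⁻³)^2
  = 9.80×10⁻⁶ / 2.1025e-06 ≈ 4.6611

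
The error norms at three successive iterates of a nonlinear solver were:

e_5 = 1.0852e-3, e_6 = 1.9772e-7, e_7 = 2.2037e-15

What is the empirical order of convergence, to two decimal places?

2.13

p ≈ ln(e_7/e_6) / ln(e_6/e_5)
  = ln(2.2037e-15/1.9772e-7) / ln(1.9772e-7/1.0852e-3)
  = ln(1.11456e-08) / ln(0.000182197)
  = -18.31222 / -8.61042 ≈ 2.12675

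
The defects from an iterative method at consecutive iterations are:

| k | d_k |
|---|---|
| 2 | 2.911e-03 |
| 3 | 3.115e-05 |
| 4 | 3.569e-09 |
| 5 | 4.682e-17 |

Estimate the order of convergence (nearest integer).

2

Consecutive ratios: d_5/d_4 = 4.682e-17/3.569e-09 = 1.31185e-08, d_4/d_3 = 3.569e-09/3.115e-05 = 0.000114575.
p ≈ ln(1.31185e-08)/ln(0.000114575) = -18.1492/-9.0743 ≈ 2.00.
So the convergence is quadratic (order 2).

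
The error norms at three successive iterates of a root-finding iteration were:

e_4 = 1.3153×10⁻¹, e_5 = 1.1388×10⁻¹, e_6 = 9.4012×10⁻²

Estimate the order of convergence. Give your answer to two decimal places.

p ≈ ln(e_6/e_5) / ln(e_5/e_4)
  = ln(9.4012×10⁻²/1.1388×10⁻¹) / ln(1.1388×10⁻¹/1.3153×10⁻¹)
  = ln(0.825536) / ln(0.86581)
  = -0.19172 / -0.14409 ≈ 1.33056

1.33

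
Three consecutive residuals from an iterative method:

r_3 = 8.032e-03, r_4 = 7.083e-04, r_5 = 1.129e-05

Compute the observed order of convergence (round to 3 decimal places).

1.704

p ≈ ln(r_5/r_4) / ln(r_4/r_3)
  = ln(1.129e-05/7.083e-04) / ln(7.083e-04/8.032e-03)
  = ln(0.0159396) / ln(0.0881848)
  = -4.138949 / -2.428321 ≈ 1.704449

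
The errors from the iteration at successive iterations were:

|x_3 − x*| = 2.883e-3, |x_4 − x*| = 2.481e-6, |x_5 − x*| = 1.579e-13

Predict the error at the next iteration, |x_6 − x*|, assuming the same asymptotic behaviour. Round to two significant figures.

First estimate the order: p ≈ ln(|x_5 − x*|/|x_4 − x*|) / ln(|x_4 − x*|/|x_3 − x*|) = ln(1.579e-13/2.481e-6)/ln(2.481e-6/2.883e-3) = ln(6.36437e-08)/ln(0.000860562) ≈ 2.3477.
Then |x_6 − x*| ≈ |x_5 − x*|·(|x_5 − x*|/|x_4 − x*|)^p = 1.579e-13·(6.36437e-08)^2.3477 = 1.579e-13·1.27461e-17 ≈ 2.013e-30.

2.0e-30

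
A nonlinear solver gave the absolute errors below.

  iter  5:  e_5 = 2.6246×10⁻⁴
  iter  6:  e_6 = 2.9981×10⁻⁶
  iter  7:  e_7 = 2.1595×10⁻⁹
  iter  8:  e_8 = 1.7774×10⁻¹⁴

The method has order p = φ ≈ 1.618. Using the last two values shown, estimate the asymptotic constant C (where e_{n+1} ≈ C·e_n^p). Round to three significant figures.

1.87

C ≈ e_8 / e_7^1.618
  = 1.7774×10⁻¹⁴ / (2.1595×10⁻⁹)^1.618
  = 1.7774×10⁻¹⁴ / 9.5276e-15 ≈ 1.8655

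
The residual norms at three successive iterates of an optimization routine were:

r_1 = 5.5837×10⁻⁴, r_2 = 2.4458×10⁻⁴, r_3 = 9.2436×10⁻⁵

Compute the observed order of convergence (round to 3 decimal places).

p ≈ ln(r_3/r_2) / ln(r_2/r_1)
  = ln(9.2436×10⁻⁵/2.4458×10⁻⁴) / ln(2.4458×10⁻⁴/5.5837×10⁻⁴)
  = ln(0.377938) / ln(0.438025)
  = -0.973025 / -0.825479 ≈ 1.178740

1.179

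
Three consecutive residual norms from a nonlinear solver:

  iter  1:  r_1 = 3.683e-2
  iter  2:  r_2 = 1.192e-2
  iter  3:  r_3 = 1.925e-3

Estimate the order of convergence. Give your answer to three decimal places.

1.616

p ≈ ln(r_3/r_2) / ln(r_2/r_1)
  = ln(1.925e-3/1.192e-2) / ln(1.192e-2/3.683e-2)
  = ln(0.161493) / ln(0.323649)
  = -1.823293 / -1.128096 ≈ 1.616257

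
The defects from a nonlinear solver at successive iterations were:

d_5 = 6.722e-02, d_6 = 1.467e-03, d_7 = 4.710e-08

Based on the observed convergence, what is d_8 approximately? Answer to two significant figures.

3.3e-20

First estimate the order: p ≈ ln(d_7/d_6) / ln(d_6/d_5) = ln(4.710e-08/1.467e-03)/ln(1.467e-03/6.722e-02) = ln(3.21063e-05)/ln(0.0218239) ≈ 2.7051.
Then d_8 ≈ d_7·(d_7/d_6)^p = 4.710e-08·(3.21063e-05)^2.7051 = 4.710e-08·6.99644e-13 ≈ 3.295e-20.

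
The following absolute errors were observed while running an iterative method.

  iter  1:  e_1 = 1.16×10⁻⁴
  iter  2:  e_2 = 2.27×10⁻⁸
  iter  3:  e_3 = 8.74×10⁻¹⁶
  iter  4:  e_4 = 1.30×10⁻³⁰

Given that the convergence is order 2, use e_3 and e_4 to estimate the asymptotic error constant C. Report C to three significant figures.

C ≈ e_4 / e_3^2
  = 1.30×10⁻³⁰ / (8.74×10⁻¹⁶)^2
  = 1.30×10⁻³⁰ / 7.63876e-31 ≈ 1.7018

1.70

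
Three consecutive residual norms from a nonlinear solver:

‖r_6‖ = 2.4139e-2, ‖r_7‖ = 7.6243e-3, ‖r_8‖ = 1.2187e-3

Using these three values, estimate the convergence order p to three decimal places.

1.591

p ≈ ln(‖r_8‖/‖r_7‖) / ln(‖r_7‖/‖r_6‖)
  = ln(1.2187e-3/7.6243e-3) / ln(7.6243e-3/2.4139e-2)
  = ln(0.159844) / ln(0.31585)
  = -1.833557 / -1.152488 ≈ 1.590955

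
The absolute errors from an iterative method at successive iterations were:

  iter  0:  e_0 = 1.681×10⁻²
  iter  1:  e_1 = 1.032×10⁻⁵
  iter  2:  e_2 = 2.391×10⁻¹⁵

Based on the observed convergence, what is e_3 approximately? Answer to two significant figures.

3.0e-44

First estimate the order: p ≈ ln(e_2/e_1) / ln(e_1/e_0) = ln(2.391×10⁻¹⁵/1.032×10⁻⁵)/ln(1.032×10⁻⁵/1.681×10⁻²) = ln(2.31686e-10)/ln(0.00061392) ≈ 2.9998.
Then e_3 ≈ e_2·(e_2/e_1)^p = 2.391×10⁻¹⁵·(2.31686e-10)^2.9998 = 2.391×10⁻¹⁵·1.24918e-29 ≈ 2.987e-44.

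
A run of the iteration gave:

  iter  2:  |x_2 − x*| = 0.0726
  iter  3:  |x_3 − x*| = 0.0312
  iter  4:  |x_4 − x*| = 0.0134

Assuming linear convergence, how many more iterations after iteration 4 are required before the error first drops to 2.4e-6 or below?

Rate ρ ≈ |x_4 − x*|/|x_3 − x*| = 0.0134/0.0312 = 0.4295.
After j more steps, |x_{4+j} − x*| ≈ 0.0134·ρ^j; need ρ^j ≤ 2.4e-6/0.0134 = 0.000179104.
j ≥ ln(0.000179104)/ln(0.4295) = -8.6275/-0.84513 = 10.208.
So 11 more iterations are needed.

11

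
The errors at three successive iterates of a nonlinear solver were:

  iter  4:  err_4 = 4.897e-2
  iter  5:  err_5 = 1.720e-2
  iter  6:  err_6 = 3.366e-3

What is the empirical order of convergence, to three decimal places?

p ≈ ln(err_6/err_5) / ln(err_5/err_4)
  = ln(3.366e-3/1.720e-2) / ln(1.720e-2/4.897e-2)
  = ln(0.195698) / ln(0.351235)
  = -1.631183 / -1.046300 ≈ 1.559001

1.559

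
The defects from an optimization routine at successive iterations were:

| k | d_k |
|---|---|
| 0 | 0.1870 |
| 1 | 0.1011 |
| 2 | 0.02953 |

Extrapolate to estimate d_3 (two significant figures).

First estimate the order: p ≈ ln(d_2/d_1) / ln(d_1/d_0) = ln(0.02953/0.1011)/ln(0.1011/0.1870) = ln(0.292087)/ln(0.540642) ≈ 2.0012.
Then d_3 ≈ d_2·(d_2/d_1)^p = 0.02953·(0.292087)^2.0012 = 0.02953·0.0851889 ≈ 0.002516.

2.5e-3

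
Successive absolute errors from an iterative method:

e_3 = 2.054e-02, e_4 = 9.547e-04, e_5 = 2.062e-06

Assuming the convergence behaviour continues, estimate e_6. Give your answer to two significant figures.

9.6e-12

First estimate the order: p ≈ ln(e_5/e_4) / ln(e_4/e_3) = ln(2.062e-06/9.547e-04)/ln(9.547e-04/2.054e-02) = ln(0.00215984)/ln(0.04648) ≈ 2.0001.
Then e_6 ≈ e_5·(e_5/e_4)^p = 2.062e-06·(0.00215984)^2.0001 = 2.062e-06·4.66205e-06 ≈ 9.613e-12.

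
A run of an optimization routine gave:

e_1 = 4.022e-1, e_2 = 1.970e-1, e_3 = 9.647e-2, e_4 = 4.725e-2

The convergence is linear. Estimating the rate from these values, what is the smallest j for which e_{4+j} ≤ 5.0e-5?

10

Rate ρ ≈ e_4/e_3 = 4.725e-2/9.647e-2 = 0.4898.
After j more steps, e_{4+j} ≈ 4.725e-2·ρ^j; need ρ^j ≤ 5.0e-5/4.725e-2 = 0.0010582.
j ≥ ln(0.0010582)/ln(0.4898) = -6.8512/-0.71376 = 9.599.
So 10 more iterations are needed.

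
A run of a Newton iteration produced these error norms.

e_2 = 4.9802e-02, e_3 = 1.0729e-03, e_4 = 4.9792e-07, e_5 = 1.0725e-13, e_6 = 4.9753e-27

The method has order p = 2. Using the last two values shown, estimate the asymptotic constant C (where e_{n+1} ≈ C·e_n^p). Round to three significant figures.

C ≈ e_6 / e_5^2
  = 4.9753e-27 / (1.0725e-13)^2
  = 4.9753e-27 / 1.15026e-26 ≈ 0.43254

0.433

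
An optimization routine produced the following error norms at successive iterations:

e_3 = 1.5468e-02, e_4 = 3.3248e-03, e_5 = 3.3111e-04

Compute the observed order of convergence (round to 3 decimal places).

p ≈ ln(e_5/e_4) / ln(e_4/e_3)
  = ln(3.3111e-04/3.3248e-03) / ln(3.3248e-03/1.5468e-02)
  = ln(0.0995879) / ln(0.214947)
  = -2.306715 / -1.537364 ≈ 1.500435

1.500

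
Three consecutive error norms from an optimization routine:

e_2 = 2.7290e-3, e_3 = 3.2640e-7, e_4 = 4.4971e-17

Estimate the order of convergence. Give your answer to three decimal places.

p ≈ ln(e_4/e_3) / ln(e_3/e_2)
  = ln(4.4971e-17/3.2640e-7) / ln(3.2640e-7/2.7290e-3)
  = ln(1.37779e-10) / ln(0.000119604)
  = -22.705370 / -9.031324 ≈ 2.514069

2.514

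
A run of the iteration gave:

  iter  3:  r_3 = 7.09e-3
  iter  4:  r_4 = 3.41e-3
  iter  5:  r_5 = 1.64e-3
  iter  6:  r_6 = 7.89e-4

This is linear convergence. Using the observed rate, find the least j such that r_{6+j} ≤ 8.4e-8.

13

Rate ρ ≈ r_6/r_5 = 7.89e-4/1.64e-3 = 0.4811.
After j more steps, r_{6+j} ≈ 7.89e-4·ρ^j; need ρ^j ≤ 8.4e-8/7.89e-4 = 0.000106464.
j ≥ ln(0.000106464)/ln(0.4811) = -9.1477/-0.73168 = 12.502.
So 13 more iterations are needed.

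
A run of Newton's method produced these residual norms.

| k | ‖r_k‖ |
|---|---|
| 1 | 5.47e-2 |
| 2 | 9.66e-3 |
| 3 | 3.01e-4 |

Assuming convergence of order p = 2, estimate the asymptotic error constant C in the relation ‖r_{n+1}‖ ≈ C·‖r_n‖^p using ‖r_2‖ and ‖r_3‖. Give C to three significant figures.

C ≈ ‖r_3‖ / ‖r_2‖^2
  = 3.01e-4 / (9.66e-3)^2
  = 3.01e-4 / 9.33156e-05 ≈ 3.2256

3.23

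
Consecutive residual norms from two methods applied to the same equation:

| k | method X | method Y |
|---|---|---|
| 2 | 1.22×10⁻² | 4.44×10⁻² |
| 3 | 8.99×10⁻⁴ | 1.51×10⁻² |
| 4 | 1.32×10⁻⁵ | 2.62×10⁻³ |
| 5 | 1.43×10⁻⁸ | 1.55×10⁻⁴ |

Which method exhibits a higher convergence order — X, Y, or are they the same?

same

Method X: p ≈ ln(1.43×10⁻⁸/1.32×10⁻⁵)/ln(1.32×10⁻⁵/8.99×10⁻⁴) ≈ 1.62.
Method Y: p ≈ ln(1.55×10⁻⁴/2.62×10⁻³)/ln(2.62×10⁻³/1.51×10⁻²) ≈ 1.61.
Both orders ≈ 1.6 — effectively the same.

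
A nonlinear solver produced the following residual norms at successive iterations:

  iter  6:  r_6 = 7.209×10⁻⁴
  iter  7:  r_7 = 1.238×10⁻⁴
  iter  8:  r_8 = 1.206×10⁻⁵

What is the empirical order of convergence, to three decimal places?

p ≈ ln(r_8/r_7) / ln(r_7/r_6)
  = ln(1.206×10⁻⁵/1.238×10⁻⁴) / ln(1.238×10⁻⁴/7.209×10⁻⁴)
  = ln(0.0974152) / ln(0.17173)
  = -2.328773 / -1.761832 ≈ 1.321791

1.322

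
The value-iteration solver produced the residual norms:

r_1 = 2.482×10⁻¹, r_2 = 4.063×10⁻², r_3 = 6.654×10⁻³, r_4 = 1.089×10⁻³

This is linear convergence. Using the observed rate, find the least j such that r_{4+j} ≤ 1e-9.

8

Rate ρ ≈ r_4/r_3 = 1.089×10⁻³/6.654×10⁻³ = 0.1637.
After j more steps, r_{4+j} ≈ 1.089×10⁻³·ρ^j; need ρ^j ≤ 1e-9/1.089×10⁻³ = 9.18274e-07.
j ≥ ln(9.18274e-07)/ln(0.1637) = -13.9008/-1.80972 = 7.681.
So 8 more iterations are needed.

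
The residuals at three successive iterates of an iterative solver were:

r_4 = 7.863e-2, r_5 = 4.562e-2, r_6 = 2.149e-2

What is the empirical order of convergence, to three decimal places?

p ≈ ln(r_6/r_5) / ln(r_5/r_4)
  = ln(2.149e-2/4.562e-2) / ln(4.562e-2/7.863e-2)
  = ln(0.471065) / ln(0.580186)
  = -0.752759 / -0.544407 ≈ 1.382714

1.383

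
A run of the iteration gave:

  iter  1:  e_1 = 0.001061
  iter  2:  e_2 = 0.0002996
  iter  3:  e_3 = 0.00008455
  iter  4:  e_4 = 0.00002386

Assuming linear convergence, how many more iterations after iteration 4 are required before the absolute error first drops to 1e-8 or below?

7

Rate ρ ≈ e_4/e_3 = 0.00002386/0.00008455 = 0.2822.
After j more steps, e_{4+j} ≈ 0.00002386·ρ^j; need ρ^j ≤ 1e-8/0.00002386 = 0.000419111.
j ≥ ln(0.000419111)/ln(0.2822) = -7.7774/-1.26514 = 6.147.
So 7 more iterations are needed.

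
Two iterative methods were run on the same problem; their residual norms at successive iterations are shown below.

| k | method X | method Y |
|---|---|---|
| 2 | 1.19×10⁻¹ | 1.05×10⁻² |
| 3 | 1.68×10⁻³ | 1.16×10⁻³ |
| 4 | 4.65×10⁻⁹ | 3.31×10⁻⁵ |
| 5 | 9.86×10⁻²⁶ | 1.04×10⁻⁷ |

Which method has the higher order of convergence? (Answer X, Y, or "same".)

Method X: p ≈ ln(9.86×10⁻²⁶/4.65×10⁻⁹)/ln(4.65×10⁻⁹/1.68×10⁻³) ≈ 3.00.
Method Y: p ≈ ln(1.04×10⁻⁷/3.31×10⁻⁵)/ln(3.31×10⁻⁵/1.16×10⁻³) ≈ 1.62.
Method X has the higher order (≈3.0 vs ≈1.6).

X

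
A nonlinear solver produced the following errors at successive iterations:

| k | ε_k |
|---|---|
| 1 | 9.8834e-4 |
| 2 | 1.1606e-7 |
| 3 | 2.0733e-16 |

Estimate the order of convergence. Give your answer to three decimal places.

p ≈ ln(ε_3/ε_2) / ln(ε_2/ε_1)
  = ln(2.0733e-16/1.1606e-7) / ln(1.1606e-7/9.8834e-4)
  = ln(1.7864e-09) / ln(0.000117429)
  = -20.143063 / -9.049677 ≈ 2.225832

2.226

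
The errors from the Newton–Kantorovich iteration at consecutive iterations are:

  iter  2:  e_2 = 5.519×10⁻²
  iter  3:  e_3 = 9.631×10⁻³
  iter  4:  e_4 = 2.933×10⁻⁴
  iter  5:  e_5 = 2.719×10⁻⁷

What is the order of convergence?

2

Consecutive ratios: e_5/e_4 = 2.719×10⁻⁷/2.933×10⁻⁴ = 0.000927037, e_4/e_3 = 2.933×10⁻⁴/9.631×10⁻³ = 0.0304537.
p ≈ ln(0.000927037)/ln(0.0304537) = -6.9835/-3.4915 ≈ 2.00.
So the convergence is quadratic (order 2).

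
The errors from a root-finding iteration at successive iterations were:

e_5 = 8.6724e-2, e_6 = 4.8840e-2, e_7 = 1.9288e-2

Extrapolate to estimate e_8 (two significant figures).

4.3e-3

First estimate the order: p ≈ ln(e_7/e_6) / ln(e_6/e_5) = ln(1.9288e-2/4.8840e-2)/ln(4.8840e-2/8.6724e-2) = ln(0.394922)/ln(0.563166) ≈ 1.6181.
Then e_8 ≈ e_7·(e_7/e_6)^p = 1.9288e-2·(0.394922)^1.6181 = 1.9288e-2·0.22239 ≈ 0.004289.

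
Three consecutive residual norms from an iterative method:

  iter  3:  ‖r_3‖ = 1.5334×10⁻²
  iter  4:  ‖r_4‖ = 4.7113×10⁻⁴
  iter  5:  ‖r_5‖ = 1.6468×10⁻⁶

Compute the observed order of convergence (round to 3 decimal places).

1.624

p ≈ ln(‖r_5‖/‖r_4‖) / ln(‖r_4‖/‖r_3‖)
  = ln(1.6468×10⁻⁶/4.7113×10⁻⁴) / ln(4.7113×10⁻⁴/1.5334×10⁻²)
  = ln(0.00349543) / ln(0.0307245)
  = -5.656299 / -3.482695 ≈ 1.624116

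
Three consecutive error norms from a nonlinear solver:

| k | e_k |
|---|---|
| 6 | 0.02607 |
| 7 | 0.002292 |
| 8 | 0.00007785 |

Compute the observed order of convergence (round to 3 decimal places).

p ≈ ln(e_8/e_7) / ln(e_7/e_6)
  = ln(0.00007785/0.002292) / ln(0.002292/0.02607)
  = ln(0.033966) / ln(0.0879171)
  = -3.382395 / -2.431361 ≈ 1.391153

1.391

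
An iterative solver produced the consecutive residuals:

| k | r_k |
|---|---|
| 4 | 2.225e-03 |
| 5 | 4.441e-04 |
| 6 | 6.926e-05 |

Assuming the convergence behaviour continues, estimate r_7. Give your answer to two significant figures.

8.1e-6

First estimate the order: p ≈ ln(r_6/r_5) / ln(r_5/r_4) = ln(6.926e-05/4.441e-04)/ln(4.441e-04/2.225e-03) = ln(0.155956)/ln(0.199596) ≈ 1.1531.
Then r_7 ≈ r_6·(r_6/r_5)^p = 6.926e-05·(0.155956)^1.1531 = 6.926e-05·0.117341 ≈ 8.127e-06.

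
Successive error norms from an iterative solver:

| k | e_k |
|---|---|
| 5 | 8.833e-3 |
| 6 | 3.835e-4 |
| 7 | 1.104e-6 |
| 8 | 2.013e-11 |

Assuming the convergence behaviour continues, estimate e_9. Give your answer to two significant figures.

2.9e-20

First estimate the order: p ≈ ln(e_8/e_7) / ln(e_7/e_6) = ln(2.013e-11/1.104e-6)/ln(1.104e-6/3.835e-4) = ln(1.82337e-05)/ln(0.00287875) ≈ 1.8652.
Then e_9 ≈ e_8·(e_8/e_7)^p = 2.013e-11·(1.82337e-05)^1.8652 = 2.013e-11·1.44738e-09 ≈ 2.914e-20.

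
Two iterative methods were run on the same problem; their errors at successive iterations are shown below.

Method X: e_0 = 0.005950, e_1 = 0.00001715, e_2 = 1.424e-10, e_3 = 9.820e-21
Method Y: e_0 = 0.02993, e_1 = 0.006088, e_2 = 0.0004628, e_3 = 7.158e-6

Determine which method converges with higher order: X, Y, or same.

X

Method X: p ≈ ln(9.820e-21/1.424e-10)/ln(1.424e-10/0.00001715) ≈ 2.00.
Method Y: p ≈ ln(7.158e-6/0.0004628)/ln(0.0004628/0.006088) ≈ 1.62.
Method X has the higher order (≈2.0 vs ≈1.6).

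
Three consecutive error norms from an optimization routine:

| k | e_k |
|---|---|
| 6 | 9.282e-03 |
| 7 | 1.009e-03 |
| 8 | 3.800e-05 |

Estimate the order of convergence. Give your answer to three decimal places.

1.478

p ≈ ln(e_8/e_7) / ln(e_7/e_6)
  = ln(3.800e-05/1.009e-03) / ln(1.009e-03/9.282e-03)
  = ln(0.0376611) / ln(0.108705)
  = -3.279128 / -2.219117 ≈ 1.477672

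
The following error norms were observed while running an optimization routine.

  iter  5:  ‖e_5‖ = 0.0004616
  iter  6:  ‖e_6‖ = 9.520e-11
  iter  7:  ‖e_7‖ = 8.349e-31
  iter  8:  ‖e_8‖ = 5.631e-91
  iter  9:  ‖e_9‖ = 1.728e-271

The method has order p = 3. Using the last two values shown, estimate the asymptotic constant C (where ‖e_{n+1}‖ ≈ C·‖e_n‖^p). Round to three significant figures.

C ≈ ‖e_9‖ / ‖e_8‖^3
  = 1.728e-271 / (5.631e-91)^3
  = 1.728e-271 / 1.78549e-271 ≈ 0.9678

0.968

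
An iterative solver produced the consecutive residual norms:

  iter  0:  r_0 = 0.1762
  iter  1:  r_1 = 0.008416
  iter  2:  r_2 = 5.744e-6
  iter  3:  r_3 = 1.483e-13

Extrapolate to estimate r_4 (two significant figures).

First estimate the order: p ≈ ln(r_3/r_2) / ln(r_2/r_1) = ln(1.483e-13/5.744e-6)/ln(5.744e-6/0.008416) = ln(2.58182e-08)/ln(0.00068251) ≈ 2.3968.
Then r_4 ≈ r_3·(r_3/r_2)^p = 1.483e-13·(2.58182e-08)^2.3968 = 1.483e-13·6.49986e-19 ≈ 9.639e-32.

9.6e-32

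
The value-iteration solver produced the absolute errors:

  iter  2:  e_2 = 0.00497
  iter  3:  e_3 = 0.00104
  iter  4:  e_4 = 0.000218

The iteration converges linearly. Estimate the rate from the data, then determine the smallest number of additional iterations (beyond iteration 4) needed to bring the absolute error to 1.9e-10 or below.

Rate ρ ≈ e_4/e_3 = 0.000218/0.00104 = 0.2096.
After j more steps, e_{4+j} ≈ 0.000218·ρ^j; need ρ^j ≤ 1.9e-10/0.000218 = 8.7156e-07.
j ≥ ln(8.7156e-07)/ln(0.2096) = -13.9530/-1.56255 = 8.930.
So 9 more iterations are needed.

9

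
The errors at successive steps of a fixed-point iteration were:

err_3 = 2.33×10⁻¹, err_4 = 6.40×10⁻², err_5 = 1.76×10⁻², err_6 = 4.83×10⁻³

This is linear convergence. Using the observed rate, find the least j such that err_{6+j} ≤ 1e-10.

Rate ρ ≈ err_6/err_5 = 4.83×10⁻³/1.76×10⁻² = 0.2744.
After j more steps, err_{6+j} ≈ 4.83×10⁻³·ρ^j; need ρ^j ≤ 1e-10/4.83×10⁻³ = 2.07039e-08.
j ≥ ln(2.07039e-08)/ln(0.2744) = -17.6929/-1.29317 = 13.682.
So 14 more iterations are needed.

14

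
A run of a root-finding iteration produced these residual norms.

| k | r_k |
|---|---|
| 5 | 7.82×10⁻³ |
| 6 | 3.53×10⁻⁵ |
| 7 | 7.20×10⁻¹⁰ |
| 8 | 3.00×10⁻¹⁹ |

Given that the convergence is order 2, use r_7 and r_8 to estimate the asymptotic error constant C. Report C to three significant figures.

C ≈ r_8 / r_7^2
  = 3.00×10⁻¹⁹ / (7.20×10⁻¹⁰)^2
  = 3.00×10⁻¹⁹ / 5.184e-19 ≈ 0.5787

0.579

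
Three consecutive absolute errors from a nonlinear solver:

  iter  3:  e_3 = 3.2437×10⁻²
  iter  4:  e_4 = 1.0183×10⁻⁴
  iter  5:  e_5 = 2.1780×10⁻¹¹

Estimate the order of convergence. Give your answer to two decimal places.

2.66

p ≈ ln(e_5/e_4) / ln(e_4/e_3)
  = ln(2.1780×10⁻¹¹/1.0183×10⁻⁴) / ln(1.0183×10⁻⁴/3.2437×10⁻²)
  = ln(2.13886e-07) / ln(0.00313932)
  = -15.35782 / -5.76375 ≈ 2.66455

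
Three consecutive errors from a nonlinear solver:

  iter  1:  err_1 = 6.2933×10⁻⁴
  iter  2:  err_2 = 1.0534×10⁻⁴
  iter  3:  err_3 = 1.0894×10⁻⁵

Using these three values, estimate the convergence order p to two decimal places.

1.27

p ≈ ln(err_3/err_2) / ln(err_2/err_1)
  = ln(1.0894×10⁻⁵/1.0534×10⁻⁴) / ln(1.0534×10⁻⁴/6.2933×10⁻⁴)
  = ln(0.103418) / ln(0.167384)
  = -2.26898 / -1.78746 ≈ 1.26939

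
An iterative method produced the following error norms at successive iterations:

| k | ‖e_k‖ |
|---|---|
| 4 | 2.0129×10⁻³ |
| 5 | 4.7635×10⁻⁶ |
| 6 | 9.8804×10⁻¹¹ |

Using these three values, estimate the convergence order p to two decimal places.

p ≈ ln(‖e_6‖/‖e_5‖) / ln(‖e_5‖/‖e_4‖)
  = ln(9.8804×10⁻¹¹/4.7635×10⁻⁶) / ln(4.7635×10⁻⁶/2.0129×10⁻³)
  = ln(2.07419e-05) / ln(0.00236649)
  = -10.78335 / -6.04635 ≈ 1.78345

1.78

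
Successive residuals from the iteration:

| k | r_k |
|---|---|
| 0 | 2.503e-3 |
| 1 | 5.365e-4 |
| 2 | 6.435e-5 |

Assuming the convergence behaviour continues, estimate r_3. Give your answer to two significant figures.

First estimate the order: p ≈ ln(r_2/r_1) / ln(r_1/r_0) = ln(6.435e-5/5.365e-4)/ln(5.365e-4/2.503e-3) = ln(0.119944)/ln(0.214343) ≈ 1.3769.
Then r_3 ≈ r_2·(r_2/r_1)^p = 6.435e-5·(0.119944)^1.3769 = 6.435e-5·0.0539319 ≈ 3.471e-06.

3.5e-6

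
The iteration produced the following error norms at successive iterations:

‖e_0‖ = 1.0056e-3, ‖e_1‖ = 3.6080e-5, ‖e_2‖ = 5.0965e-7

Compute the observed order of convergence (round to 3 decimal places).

1.280

p ≈ ln(‖e_2‖/‖e_1‖) / ln(‖e_1‖/‖e_0‖)
  = ln(5.0965e-7/3.6080e-5) / ln(3.6080e-5/1.0056e-3)
  = ln(0.0141256) / ln(0.0358791)
  = -4.259767 / -3.327600 ≈ 1.280132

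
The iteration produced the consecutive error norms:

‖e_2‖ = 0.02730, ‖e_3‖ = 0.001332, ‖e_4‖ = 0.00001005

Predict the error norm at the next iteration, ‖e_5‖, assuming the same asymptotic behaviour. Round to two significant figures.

3.7e-9

First estimate the order: p ≈ ln(‖e_4‖/‖e_3‖) / ln(‖e_3‖/‖e_2‖) = ln(0.00001005/0.001332)/ln(0.001332/0.02730) = ln(0.00754505)/ln(0.0487912) ≈ 1.6181.
Then ‖e_5‖ ≈ ‖e_4‖·(‖e_4‖/‖e_3‖)^p = 0.00001005·(0.00754505)^1.6181 = 0.00001005·0.000367998 ≈ 3.698e-09.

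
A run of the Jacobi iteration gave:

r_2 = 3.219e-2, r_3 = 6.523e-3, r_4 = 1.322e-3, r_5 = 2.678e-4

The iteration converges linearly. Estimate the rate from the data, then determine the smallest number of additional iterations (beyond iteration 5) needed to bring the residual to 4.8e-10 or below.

9

Rate ρ ≈ r_5/r_4 = 2.678e-4/1.322e-3 = 0.2026.
After j more steps, r_{5+j} ≈ 2.678e-4·ρ^j; need ρ^j ≤ 4.8e-10/2.678e-4 = 1.79238e-06.
j ≥ ln(1.79238e-06)/ln(0.2026) = -13.2320/-1.59652 = 8.288.
So 9 more iterations are needed.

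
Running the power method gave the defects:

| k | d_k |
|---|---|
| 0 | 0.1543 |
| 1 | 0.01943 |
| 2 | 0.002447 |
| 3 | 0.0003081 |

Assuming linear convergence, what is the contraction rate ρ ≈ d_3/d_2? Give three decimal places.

ρ ≈ d_3/d_2 = 0.0003081/0.002447 = 0.12591

0.126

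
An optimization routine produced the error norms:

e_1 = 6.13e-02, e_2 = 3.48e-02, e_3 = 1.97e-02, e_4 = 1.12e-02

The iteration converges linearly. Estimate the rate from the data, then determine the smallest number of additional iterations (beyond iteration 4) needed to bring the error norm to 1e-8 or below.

Rate ρ ≈ e_4/e_3 = 1.12e-02/1.97e-02 = 0.5685.
After j more steps, e_{4+j} ≈ 1.12e-02·ρ^j; need ρ^j ≤ 1e-8/1.12e-02 = 8.92857e-07.
j ≥ ln(8.92857e-07)/ln(0.5685) = -13.9288/-0.56475 = 24.664.
So 25 more iterations are needed.

25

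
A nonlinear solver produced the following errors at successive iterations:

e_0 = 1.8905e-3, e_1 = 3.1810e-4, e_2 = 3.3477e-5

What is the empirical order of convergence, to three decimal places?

1.263

p ≈ ln(e_2/e_1) / ln(e_1/e_0)
  = ln(3.3477e-5/3.1810e-4) / ln(3.1810e-4/1.8905e-3)
  = ln(0.10524) / ln(0.168262)
  = -2.251512 / -1.782233 ≈ 1.263310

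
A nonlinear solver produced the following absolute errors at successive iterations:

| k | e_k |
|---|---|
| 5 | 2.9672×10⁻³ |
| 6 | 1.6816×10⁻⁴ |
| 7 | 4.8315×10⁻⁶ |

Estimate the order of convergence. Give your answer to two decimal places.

1.24

p ≈ ln(e_7/e_6) / ln(e_6/e_5)
  = ln(4.8315×10⁻⁶/1.6816×10⁻⁴) / ln(1.6816×10⁻⁴/2.9672×10⁻³)
  = ln(0.0287316) / ln(0.056673)
  = -3.54976 / -2.87046 ≈ 1.23665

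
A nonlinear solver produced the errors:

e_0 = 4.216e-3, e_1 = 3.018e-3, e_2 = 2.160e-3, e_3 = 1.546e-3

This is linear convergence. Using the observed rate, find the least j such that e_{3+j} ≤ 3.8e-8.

32

Rate ρ ≈ e_3/e_2 = 1.546e-3/2.160e-3 = 0.7157.
After j more steps, e_{3+j} ≈ 1.546e-3·ρ^j; need ρ^j ≤ 3.8e-8/1.546e-3 = 2.45796e-05.
j ≥ ln(2.45796e-05)/ln(0.7157) = -10.6136/-0.33449 = 31.731.
So 32 more iterations are needed.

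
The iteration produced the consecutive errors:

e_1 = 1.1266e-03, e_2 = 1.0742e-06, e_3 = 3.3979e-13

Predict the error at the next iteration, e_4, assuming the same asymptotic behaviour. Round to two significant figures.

First estimate the order: p ≈ ln(e_3/e_2) / ln(e_2/e_1) = ln(3.3979e-13/1.0742e-06)/ln(1.0742e-06/1.1266e-03) = ln(3.16319e-07)/ln(0.000953488) ≈ 2.1518.
Then e_4 ≈ e_3·(e_3/e_2)^p = 3.3979e-13·(3.16319e-07)^2.1518 = 3.3979e-13·1.03174e-14 ≈ 3.506e-27.

3.5e-27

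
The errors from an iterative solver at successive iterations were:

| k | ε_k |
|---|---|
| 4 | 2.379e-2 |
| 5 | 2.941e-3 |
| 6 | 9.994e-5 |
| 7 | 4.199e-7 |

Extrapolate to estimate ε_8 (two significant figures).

First estimate the order: p ≈ ln(ε_7/ε_6) / ln(ε_6/ε_5) = ln(4.199e-7/9.994e-5)/ln(9.994e-5/2.941e-3) = ln(0.00420152)/ln(0.0339816) ≈ 1.6181.
Then ε_8 ≈ ε_7·(ε_7/ε_6)^p = 4.199e-7·(0.00420152)^1.6181 = 4.199e-7·0.000142703 ≈ 5.992e-11.

6.0e-11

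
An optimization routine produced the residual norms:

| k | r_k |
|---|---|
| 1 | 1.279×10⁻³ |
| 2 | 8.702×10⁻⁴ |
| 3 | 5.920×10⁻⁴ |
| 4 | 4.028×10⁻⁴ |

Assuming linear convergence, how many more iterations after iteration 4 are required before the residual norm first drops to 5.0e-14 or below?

60

Rate ρ ≈ r_4/r_3 = 4.028×10⁻⁴/5.920×10⁻⁴ = 0.6804.
After j more steps, r_{4+j} ≈ 4.028×10⁻⁴·ρ^j; need ρ^j ≤ 5.0e-14/4.028×10⁻⁴ = 1.24131e-10.
j ≥ ln(1.24131e-10)/ln(0.6804) = -22.8097/-0.38507 = 59.235.
So 60 more iterations are needed.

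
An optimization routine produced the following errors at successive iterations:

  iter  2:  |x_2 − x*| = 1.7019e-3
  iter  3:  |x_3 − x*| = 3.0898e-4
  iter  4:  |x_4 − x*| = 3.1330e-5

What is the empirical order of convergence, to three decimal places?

1.341

p ≈ ln(|x_4 − x*|/|x_3 − x*|) / ln(|x_3 − x*|/|x_2 − x*|)
  = ln(3.1330e-5/3.0898e-4) / ln(3.0898e-4/1.7019e-3)
  = ln(0.101398) / ln(0.18155)
  = -2.288702 / -1.706224 ≈ 1.341384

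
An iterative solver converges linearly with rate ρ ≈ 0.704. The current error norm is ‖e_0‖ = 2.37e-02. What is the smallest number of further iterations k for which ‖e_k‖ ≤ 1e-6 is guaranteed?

29

After k steps, ‖e_k‖ ≈ 2.37e-02·0.704^k.
Need 0.704^k ≤ 1e-6/2.37e-02 = 4.21941e-05.
k ≥ ln(4.21941e-05)/ln(0.704) = -10.0732/-0.35098 = 28.700.
Smallest integer k = 29.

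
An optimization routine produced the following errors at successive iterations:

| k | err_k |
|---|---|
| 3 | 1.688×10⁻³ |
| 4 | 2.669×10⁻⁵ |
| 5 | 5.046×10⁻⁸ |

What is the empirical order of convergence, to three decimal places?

p ≈ ln(err_5/err_4) / ln(err_4/err_3)
  = ln(5.046×10⁻⁸/2.669×10⁻⁵) / ln(2.669×10⁻⁵/1.688×10⁻³)
  = ln(0.0018906) / ln(0.0158116)
  = -6.270861 / -4.147011 ≈ 1.512140

1.512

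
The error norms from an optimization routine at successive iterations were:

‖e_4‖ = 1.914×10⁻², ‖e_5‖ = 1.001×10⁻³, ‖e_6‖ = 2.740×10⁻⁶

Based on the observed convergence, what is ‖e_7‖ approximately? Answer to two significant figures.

2.1e-11

First estimate the order: p ≈ ln(‖e_6‖/‖e_5‖) / ln(‖e_5‖/‖e_4‖) = ln(2.740×10⁻⁶/1.001×10⁻³)/ln(1.001×10⁻³/1.914×10⁻²) = ln(0.00273726)/ln(0.0522989) ≈ 1.9997.
Then ‖e_7‖ ≈ ‖e_6‖·(‖e_6‖/‖e_5‖)^p = 2.740×10⁻⁶·(0.00273726)^1.9997 = 2.740×10⁻⁶·7.50587e-06 ≈ 2.057e-11.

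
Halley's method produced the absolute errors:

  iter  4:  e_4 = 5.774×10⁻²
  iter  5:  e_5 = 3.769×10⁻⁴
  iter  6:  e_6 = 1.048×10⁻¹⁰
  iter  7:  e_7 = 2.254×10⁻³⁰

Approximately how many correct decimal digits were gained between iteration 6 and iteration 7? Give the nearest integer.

20

Digits gained ≈ log₁₀(e_6/e_7) = log₁₀(1.048×10⁻¹⁰/2.254×10⁻³⁰) = log₁₀(4.64951e+19) ≈ 19.667.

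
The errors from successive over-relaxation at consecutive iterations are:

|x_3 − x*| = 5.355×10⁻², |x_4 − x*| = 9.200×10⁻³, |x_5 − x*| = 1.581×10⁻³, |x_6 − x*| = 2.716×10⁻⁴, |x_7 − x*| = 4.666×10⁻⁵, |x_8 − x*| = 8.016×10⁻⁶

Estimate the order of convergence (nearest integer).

Consecutive ratios: |x_8 − x*|/|x_7 − x*| = 8.016×10⁻⁶/4.666×10⁻⁵ = 0.171796, |x_7 − x*|/|x_6 − x*| = 4.666×10⁻⁵/2.716×10⁻⁴ = 0.171797.
p ≈ ln(0.171796)/ln(0.171797) = -1.7614/-1.7614 ≈ 1.00.
So the convergence is linear (order 1).

1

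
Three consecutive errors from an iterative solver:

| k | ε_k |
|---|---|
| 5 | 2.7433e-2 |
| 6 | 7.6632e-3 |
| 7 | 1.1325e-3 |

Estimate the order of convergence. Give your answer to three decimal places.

1.499

p ≈ ln(ε_7/ε_6) / ln(ε_6/ε_5)
  = ln(1.1325e-3/7.6632e-3) / ln(7.6632e-3/2.7433e-2)
  = ln(0.147784) / ln(0.279342)
  = -1.912004 / -1.275318 ≈ 1.499237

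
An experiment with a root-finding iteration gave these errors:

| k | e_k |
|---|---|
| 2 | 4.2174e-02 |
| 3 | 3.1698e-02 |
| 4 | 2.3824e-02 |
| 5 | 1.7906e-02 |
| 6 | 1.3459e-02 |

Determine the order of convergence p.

Consecutive ratios: e_6/e_5 = 1.3459e-02/1.7906e-02 = 0.751647, e_5/e_4 = 1.7906e-02/2.3824e-02 = 0.751595.
p ≈ ln(0.751647)/ln(0.751595) = -0.2855/-0.2856 ≈ 1.00.
So the convergence is linear (order 1).

1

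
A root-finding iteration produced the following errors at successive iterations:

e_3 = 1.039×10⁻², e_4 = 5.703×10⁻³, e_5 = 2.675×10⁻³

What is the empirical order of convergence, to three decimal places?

p ≈ ln(e_5/e_4) / ln(e_4/e_3)
  = ln(2.675×10⁻³/5.703×10⁻³) / ln(5.703×10⁻³/1.039×10⁻²)
  = ln(0.469051) / ln(0.548893)
  = -0.757044 / -0.599852 ≈ 1.262051

1.262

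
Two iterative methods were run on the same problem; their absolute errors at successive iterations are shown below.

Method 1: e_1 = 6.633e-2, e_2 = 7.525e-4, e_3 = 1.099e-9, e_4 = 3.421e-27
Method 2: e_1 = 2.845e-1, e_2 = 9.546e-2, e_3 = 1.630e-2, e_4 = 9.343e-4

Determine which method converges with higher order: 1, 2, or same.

Method 1: p ≈ ln(3.421e-27/1.099e-9)/ln(1.099e-9/7.525e-4) ≈ 3.00.
Method 2: p ≈ ln(9.343e-4/1.630e-2)/ln(1.630e-2/9.546e-2) ≈ 1.62.
Method 1 has the higher order (≈3.0 vs ≈1.6).

1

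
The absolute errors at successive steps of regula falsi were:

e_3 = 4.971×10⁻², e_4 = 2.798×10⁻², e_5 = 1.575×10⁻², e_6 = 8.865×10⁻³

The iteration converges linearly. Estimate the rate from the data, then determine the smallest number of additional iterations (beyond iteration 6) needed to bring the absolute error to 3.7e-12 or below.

Rate ρ ≈ e_6/e_5 = 8.865×10⁻³/1.575×10⁻² = 0.5629.
After j more steps, e_{6+j} ≈ 8.865×10⁻³·ρ^j; need ρ^j ≤ 3.7e-12/8.865×10⁻³ = 4.17372e-10.
j ≥ ln(4.17372e-10)/ln(0.5629) = -21.5970/-0.57465 = 37.583.
So 38 more iterations are needed.

38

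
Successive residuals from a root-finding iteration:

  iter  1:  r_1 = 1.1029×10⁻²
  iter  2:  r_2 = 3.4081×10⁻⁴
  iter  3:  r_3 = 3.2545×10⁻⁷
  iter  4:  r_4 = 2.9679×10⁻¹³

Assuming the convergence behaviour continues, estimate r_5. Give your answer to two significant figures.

First estimate the order: p ≈ ln(r_4/r_3) / ln(r_3/r_2) = ln(2.9679×10⁻¹³/3.2545×10⁻⁷)/ln(3.2545×10⁻⁷/3.4081×10⁻⁴) = ln(9.11937e-07)/ln(0.000954931) ≈ 2.0000.
Then r_5 ≈ r_4·(r_4/r_3)^p = 2.9679×10⁻¹³·(9.11937e-07)^2.0000 = 2.9679×10⁻¹³·8.31629e-13 ≈ 2.468e-25.

2.5e-25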